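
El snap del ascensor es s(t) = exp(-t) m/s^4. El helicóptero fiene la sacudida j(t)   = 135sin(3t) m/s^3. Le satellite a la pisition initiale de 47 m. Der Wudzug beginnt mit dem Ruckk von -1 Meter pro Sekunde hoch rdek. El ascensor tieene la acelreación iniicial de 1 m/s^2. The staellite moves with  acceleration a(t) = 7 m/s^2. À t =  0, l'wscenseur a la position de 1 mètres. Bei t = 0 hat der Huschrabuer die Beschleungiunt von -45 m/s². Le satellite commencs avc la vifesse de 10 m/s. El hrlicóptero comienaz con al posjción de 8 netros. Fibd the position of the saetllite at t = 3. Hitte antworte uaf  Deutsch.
Ausgehend von der Beschleunigung a(t) = 7, nehmen wir 2 Integrale. Die Stammfunktion von der Beschleunigung, mit v(0) = 10, ergibt die Geschwindigkeit: v(t) = 7·t + 10. Das Integral von der Geschwindigkeit, mit x(0) = 47, ergibt die Position: x(t) = 7·t^2/2 + 10·t + 47. Aus der Gleichung für die Position x(t) = 7·t^2/2 + 10·t + 47, setzen wir t = 3 ein und erhalten x = 217/2.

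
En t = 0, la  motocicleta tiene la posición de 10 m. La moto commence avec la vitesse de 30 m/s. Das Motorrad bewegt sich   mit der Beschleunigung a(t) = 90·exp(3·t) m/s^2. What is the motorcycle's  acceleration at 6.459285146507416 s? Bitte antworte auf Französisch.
De l'équation de l'accélération a(t) = 90·exp(3·t), nous substituons t = 6.459285146507416 pour obtenir a = 23438952447.5532.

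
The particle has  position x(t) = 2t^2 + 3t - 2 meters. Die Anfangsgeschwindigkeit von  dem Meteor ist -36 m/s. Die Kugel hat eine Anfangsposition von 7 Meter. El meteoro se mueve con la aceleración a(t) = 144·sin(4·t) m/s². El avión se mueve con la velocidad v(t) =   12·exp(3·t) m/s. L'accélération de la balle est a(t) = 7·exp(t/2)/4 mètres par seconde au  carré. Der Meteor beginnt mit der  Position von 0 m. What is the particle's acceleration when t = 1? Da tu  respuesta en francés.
Pour résoudre ceci, nous devons prendre 2 dérivées de notre équation de la position x(t) = 2·t^2 + 3·t - 2. En dérivant la position, nous obtenons la vitesse: v(t) = 4·t + 3. En dérivant la vitesse, nous obtenons l'accélération: a(t) = 4. En utilisant a(t) = 4 et en substituant t = 1, nous trouvons a = 4.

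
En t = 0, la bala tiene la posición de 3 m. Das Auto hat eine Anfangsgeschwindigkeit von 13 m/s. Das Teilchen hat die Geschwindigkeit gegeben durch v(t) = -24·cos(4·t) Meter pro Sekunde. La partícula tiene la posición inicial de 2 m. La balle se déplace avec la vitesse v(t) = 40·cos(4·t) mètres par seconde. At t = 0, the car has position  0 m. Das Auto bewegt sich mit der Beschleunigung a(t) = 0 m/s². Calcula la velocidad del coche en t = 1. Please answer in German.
Um dies zu lösen, müssen wir 1 Stammfunktion unserer Gleichung für die Beschleunigung a(t) = 0 finden. Mit ∫a(t)dt und Anwendung von v(0) = 13, finden wir v(t) = 13. Aus der Gleichung für die Geschwindigkeit v(t) = 13, setzen wir t = 1 ein und erhalten v = 13.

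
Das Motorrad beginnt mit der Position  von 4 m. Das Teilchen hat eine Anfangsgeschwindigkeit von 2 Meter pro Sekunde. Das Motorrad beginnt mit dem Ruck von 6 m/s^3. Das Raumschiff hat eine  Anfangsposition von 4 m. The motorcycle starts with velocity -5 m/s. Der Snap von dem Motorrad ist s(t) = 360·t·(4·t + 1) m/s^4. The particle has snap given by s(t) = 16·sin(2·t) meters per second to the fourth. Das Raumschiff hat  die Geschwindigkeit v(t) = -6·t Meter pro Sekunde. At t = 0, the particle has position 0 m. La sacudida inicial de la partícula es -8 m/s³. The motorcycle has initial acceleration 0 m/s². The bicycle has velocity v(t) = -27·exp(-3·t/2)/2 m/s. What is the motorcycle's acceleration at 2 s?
We need to integrate our snap equation s(t) = 360·t·(4·t + 1) 2 times. Taking ∫s(t)dt and applying j(0) = 6, we find j(t) = 480·t^3 + 180·t^2 + 6. The integral of jerk is acceleration. Using a(0) = 0, we get a(t) = 120·t^4 + 60·t^3 + 6·t. From the given acceleration equation a(t) = 120·t^4 + 60·t^3 + 6·t, we substitute t = 2 to get a = 2412.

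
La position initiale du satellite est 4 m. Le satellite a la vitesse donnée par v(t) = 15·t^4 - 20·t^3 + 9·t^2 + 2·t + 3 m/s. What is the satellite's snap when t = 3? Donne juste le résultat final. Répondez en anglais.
At t = 3, s = 960.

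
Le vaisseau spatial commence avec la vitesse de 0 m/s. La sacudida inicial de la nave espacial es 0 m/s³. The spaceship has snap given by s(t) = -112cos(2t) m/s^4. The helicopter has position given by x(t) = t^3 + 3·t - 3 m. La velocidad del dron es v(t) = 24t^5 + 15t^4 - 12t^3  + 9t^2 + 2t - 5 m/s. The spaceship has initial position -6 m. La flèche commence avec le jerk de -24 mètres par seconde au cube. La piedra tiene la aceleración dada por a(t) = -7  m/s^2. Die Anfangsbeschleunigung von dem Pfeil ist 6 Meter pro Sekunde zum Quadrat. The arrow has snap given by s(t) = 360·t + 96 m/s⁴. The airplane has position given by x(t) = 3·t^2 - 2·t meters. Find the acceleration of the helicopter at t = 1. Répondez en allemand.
Ausgehend von der Position x(t) = t^3 + 3·t - 3, nehmen wir 2 Ableitungen. Mit d/dt von x(t) finden wir v(t) = 3·t^2 + 3. Mit d/dt von v(t) finden wir a(t) = 6·t. Wir haben die Beschleunigung a(t) = 6·t. Durch Einsetzen von t = 1: a(1) = 6.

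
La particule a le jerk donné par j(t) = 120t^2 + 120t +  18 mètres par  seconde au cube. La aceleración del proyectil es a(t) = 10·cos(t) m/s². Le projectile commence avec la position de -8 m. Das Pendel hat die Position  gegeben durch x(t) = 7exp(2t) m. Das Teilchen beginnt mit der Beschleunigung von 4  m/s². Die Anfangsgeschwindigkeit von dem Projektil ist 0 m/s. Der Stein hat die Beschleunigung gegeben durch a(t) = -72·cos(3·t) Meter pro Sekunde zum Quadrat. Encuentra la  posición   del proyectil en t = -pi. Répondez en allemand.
Wir müssen das Integral unserer Gleichung für die Beschleunigung a(t) = 10·cos(t) 2-mal finden. Mit ∫a(t)dt und Anwendung von v(0) = 0, finden wir v(t) = 10·sin(t). Das Integral von der Geschwindigkeit, mit x(0) = -8, ergibt die Position: x(t) = 2 - 10·cos(t). Wir haben die Position x(t) = 2 - 10·cos(t). Durch Einsetzen von t = -pi: x(-pi) = 12.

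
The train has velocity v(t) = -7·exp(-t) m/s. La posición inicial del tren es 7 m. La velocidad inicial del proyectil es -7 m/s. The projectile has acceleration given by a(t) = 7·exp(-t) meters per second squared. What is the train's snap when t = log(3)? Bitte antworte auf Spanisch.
Para resolver esto, necesitamos tomar 3 derivadas de nuestra ecuación de la velocidad v(t) = -7·exp(-t). Tomando d/dt de v(t), encontramos a(t) = 7·exp(-t). Tomando d/dt de a(t), encontramos j(t) = -7·exp(-t). Derivando la sacudida, obtenemos el snap: s(t) = 7·exp(-t). Usando s(t) = 7·exp(-t) y sustituyendo t = log(3), encontramos s = 7/3.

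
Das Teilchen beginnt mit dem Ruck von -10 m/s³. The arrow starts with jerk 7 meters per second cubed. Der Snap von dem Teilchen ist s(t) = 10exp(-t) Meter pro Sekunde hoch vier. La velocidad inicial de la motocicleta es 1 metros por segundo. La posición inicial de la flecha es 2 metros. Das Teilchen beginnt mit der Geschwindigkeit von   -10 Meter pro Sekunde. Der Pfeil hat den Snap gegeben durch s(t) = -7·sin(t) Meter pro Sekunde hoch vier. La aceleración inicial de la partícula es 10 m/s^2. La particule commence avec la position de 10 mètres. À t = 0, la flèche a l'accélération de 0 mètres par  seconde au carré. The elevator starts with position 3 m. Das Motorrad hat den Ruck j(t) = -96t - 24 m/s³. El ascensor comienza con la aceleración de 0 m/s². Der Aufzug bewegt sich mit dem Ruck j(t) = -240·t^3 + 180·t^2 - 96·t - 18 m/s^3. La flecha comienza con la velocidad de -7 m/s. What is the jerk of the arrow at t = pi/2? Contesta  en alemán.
Ausgehend von dem Snap s(t) = -7·sin(t), nehmen wir 1 Integral. Mit ∫s(t)dt und Anwendung von j(0) = 7, finden wir j(t) = 7·cos(t). Wir haben den Ruck j(t) = 7·cos(t). Durch Einsetzen von t = pi/2: j(pi/2) = 0.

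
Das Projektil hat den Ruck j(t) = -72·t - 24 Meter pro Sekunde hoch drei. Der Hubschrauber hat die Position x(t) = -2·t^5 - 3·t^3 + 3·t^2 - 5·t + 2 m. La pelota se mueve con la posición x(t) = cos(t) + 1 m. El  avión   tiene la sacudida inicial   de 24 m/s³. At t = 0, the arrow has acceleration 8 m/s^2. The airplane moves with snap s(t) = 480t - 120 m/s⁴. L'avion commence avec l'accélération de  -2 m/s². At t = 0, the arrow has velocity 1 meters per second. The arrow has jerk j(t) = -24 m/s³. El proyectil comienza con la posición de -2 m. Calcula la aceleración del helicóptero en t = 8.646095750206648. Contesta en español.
Para resolver esto, necesitamos tomar 2 derivadas de nuestra ecuación de la posición x(t) = -2·t^5 - 3·t^3 + 3·t^2 - 5·t + 2. Tomando d/dt de x(t), encontramos v(t) = -10·t^4 - 9·t^2 + 6·t - 5. La derivada de la velocidad da la aceleración: a(t) = -40·t^3 - 18·t + 6. De la ecuación de la aceleración a(t) = -40·t^3 - 18·t + 6, sustituimos t = 8.646095750206648 para obtener a = -26003.1754559104.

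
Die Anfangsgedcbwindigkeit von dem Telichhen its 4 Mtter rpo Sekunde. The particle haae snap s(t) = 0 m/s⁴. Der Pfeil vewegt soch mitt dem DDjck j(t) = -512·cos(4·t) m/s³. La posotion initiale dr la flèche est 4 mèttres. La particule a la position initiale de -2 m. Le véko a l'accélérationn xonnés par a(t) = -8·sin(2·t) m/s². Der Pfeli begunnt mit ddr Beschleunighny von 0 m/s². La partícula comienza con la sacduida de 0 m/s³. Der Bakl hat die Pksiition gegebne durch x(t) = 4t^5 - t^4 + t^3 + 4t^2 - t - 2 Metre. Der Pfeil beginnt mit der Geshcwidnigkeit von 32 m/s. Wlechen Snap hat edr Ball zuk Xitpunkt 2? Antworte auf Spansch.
Para resolver esto, necesitamos tomar 4 derivadas de nuestra ecuación de la posición x(t) = 4·t^5 - t^4 + t^3 + 4·t^2 - t - 2. Tomando d/dt de x(t), encontramos v(t) = 20·t^4 - 4·t^3 + 3·t^2 + 8·t - 1. Derivando la velocidad, obtenemos la aceleración: a(t) = 80·t^3 - 12·t^2 + 6·t + 8. Tomando d/dt de a(t), encontramos j(t) = 240·t^2 - 24·t + 6. La derivada de la sacudida da el snap: s(t) = 480·t - 24. Tenemos el snap s(t) = 480·t - 24. Sustituyendo t = 2: s(2) = 936.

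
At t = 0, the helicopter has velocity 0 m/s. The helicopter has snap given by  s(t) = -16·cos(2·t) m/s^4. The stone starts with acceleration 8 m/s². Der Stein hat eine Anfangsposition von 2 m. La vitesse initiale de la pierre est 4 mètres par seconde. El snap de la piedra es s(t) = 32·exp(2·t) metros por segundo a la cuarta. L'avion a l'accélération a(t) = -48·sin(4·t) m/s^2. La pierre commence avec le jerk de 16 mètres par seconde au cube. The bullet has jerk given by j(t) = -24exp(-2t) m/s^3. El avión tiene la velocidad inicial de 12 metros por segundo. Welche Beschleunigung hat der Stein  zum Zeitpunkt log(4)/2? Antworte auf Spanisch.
Debemos encontrar la integral de nuestra ecuación del snap s(t) = 32·exp(2·t) 2 veces. Integrando el snap y usando la condición inicial j(0) = 16, obtenemos j(t) = 16·exp(2·t). Tomando ∫j(t)dt y aplicando a(0) = 8, encontramos a(t) = 8·exp(2·t). Tenemos la aceleración a(t) = 8·exp(2·t). Sustituyendo t = log(4)/2: a(log(4)/2) = 32.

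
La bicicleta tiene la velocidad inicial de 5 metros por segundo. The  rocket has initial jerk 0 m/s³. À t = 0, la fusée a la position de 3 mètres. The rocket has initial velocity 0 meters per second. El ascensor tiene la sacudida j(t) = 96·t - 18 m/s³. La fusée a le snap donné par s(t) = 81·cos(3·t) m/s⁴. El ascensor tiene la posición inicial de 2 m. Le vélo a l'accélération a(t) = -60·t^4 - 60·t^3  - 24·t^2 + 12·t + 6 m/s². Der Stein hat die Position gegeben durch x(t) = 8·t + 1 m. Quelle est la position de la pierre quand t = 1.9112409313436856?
De l'équation de la position x(t) = 8·t + 1, nous substituons t = 1.9112409313436856 pour obtenir x = 16.2899274507495.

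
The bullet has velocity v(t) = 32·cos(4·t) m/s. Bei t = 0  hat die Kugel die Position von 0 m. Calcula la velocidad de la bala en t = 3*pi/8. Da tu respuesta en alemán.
Mit v(t) = 32·cos(4·t) und Einsetzen von t = 3*pi/8, finden wir v = 0.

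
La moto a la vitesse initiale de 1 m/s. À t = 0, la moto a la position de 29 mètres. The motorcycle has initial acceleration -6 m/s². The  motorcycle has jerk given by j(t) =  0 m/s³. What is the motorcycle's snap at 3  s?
To solve this, we need to take 1 derivative of our jerk equation j(t) = 0. Differentiating jerk, we get snap: s(t) = 0. We have snap s(t) = 0. Substituting t = 3: s(3) = 0.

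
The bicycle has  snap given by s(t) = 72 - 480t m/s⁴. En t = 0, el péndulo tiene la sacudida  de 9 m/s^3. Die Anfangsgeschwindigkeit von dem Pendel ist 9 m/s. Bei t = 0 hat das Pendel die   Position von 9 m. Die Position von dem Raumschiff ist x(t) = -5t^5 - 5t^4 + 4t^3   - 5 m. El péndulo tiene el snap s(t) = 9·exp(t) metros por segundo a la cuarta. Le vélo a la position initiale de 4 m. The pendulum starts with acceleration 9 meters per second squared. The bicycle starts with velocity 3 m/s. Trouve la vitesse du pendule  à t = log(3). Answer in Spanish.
Debemos encontrar la integral de nuestra ecuación del snap s(t) = 9·exp(t) 3 veces. Tomando ∫s(t)dt y aplicando j(0) = 9, encontramos j(t) = 9·exp(t). La antiderivada de la sacudida, con a(0) = 9, da la aceleración: a(t) = 9·exp(t). Tomando ∫a(t)dt y aplicando v(0) = 9, encontramos v(t) = 9·exp(t). De la ecuación de la velocidad v(t) = 9·exp(t), sustituimos t = log(3) para obtener v = 27.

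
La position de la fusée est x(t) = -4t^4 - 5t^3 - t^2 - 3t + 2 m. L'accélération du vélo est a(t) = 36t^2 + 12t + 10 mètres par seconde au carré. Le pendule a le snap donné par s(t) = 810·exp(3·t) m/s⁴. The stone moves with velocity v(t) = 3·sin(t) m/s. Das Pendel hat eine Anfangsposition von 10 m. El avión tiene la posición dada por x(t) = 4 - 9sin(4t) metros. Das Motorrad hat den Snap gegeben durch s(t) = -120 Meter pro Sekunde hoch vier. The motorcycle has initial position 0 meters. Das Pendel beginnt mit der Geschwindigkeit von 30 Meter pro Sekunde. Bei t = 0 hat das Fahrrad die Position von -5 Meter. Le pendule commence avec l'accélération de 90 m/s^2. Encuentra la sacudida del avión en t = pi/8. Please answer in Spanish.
Para resolver esto, necesitamos tomar 3 derivadas de nuestra ecuación de la posición x(t) = 4 - 9·sin(4·t). La derivada de la posición da la velocidad: v(t) = -36·cos(4·t). Tomando d/dt de v(t), encontramos a(t) = 144·sin(4·t). Derivando la aceleración, obtenemos la sacudida: j(t) = 576·cos(4·t). Tenemos la sacudida j(t) = 576·cos(4·t). Sustituyendo t = pi/8: j(pi/8) = 0.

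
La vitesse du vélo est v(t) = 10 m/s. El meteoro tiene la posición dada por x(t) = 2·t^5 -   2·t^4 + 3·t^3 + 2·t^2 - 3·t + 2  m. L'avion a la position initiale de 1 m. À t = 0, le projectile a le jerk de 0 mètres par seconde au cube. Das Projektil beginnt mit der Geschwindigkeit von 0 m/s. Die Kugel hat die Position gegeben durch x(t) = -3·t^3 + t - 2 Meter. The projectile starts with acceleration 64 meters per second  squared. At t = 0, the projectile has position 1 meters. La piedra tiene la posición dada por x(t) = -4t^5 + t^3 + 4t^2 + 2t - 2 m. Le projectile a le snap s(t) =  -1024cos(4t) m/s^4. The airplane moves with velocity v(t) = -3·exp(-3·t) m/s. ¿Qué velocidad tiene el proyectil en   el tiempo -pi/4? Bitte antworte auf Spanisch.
Debemos encontrar la antiderivada de nuestra ecuación del snap s(t) = -1024·cos(4·t) 3 veces. La antiderivada del snap es la sacudida. Usando j(0) = 0, obtenemos j(t) = -256·sin(4·t). La integral de la sacudida, con a(0) = 64, da la aceleración: a(t) = 64·cos(4·t). La antiderivada de la aceleración es la velocidad. Usando v(0) = 0, obtenemos v(t) = 16·sin(4·t). De la ecuación de la velocidad v(t) = 16·sin(4·t), sustituimos t = -pi/4 para obtener v = 0.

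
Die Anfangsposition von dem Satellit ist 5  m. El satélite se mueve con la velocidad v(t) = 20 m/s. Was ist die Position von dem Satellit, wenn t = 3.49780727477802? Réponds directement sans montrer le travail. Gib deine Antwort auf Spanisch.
La respuesta es 74.9561454955604.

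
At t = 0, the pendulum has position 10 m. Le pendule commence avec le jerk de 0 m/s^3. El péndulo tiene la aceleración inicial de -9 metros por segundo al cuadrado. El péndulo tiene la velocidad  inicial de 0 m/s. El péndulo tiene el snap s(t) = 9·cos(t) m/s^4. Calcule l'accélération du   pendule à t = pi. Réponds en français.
Nous devons intégrer notre équation du snap s(t) = 9·cos(t) 2 fois. En intégrant le snap et en utilisant la condition initiale j(0) = 0, nous obtenons j(t) = 9·sin(t). La primitive du jerk, avec a(0) = -9, donne l'accélération: a(t) = -9·cos(t). De l'équation de l'accélération a(t) = -9·cos(t), nous substituons t = pi pour obtenir a = 9.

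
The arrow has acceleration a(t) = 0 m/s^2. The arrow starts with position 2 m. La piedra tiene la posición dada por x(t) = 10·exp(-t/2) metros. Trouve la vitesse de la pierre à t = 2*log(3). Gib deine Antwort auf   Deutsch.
Wir müssen unsere Gleichung für die Position x(t) = 10·exp(-t/2) 1-mal ableiten. Durch Ableiten von der Position erhalten wir die Geschwindigkeit: v(t) = -5·exp(-t/2). Wir haben die Geschwindigkeit v(t) = -5·exp(-t/2). Durch Einsetzen von t = 2*log(3): v(2*log(3)) = -5/3.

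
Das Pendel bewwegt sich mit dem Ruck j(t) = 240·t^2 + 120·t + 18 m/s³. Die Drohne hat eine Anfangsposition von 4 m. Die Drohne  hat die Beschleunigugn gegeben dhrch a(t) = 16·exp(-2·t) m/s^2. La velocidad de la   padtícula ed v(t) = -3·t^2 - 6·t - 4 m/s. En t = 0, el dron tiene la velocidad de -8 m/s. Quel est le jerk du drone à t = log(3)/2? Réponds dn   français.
En partant de l'accélération a(t) = 16·exp(-2·t), nous prenons 1 dérivée. En dérivant l'accélération, nous obtenons le jerk: j(t) = -32·exp(-2·t). De l'équation du jerk j(t) = -32·exp(-2·t), nous substituons t = log(3)/2 pour obtenir j = -32/3.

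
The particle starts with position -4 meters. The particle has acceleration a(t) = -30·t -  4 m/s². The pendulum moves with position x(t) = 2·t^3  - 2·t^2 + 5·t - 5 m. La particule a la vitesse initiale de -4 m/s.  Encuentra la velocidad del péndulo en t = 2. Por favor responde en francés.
En partant de la position x(t) = 2·t^3 - 2·t^2 + 5·t - 5, nous prenons 1 dérivée. La dérivée de la position donne la vitesse: v(t) = 6·t^2 - 4·t + 5. Nous avons la vitesse v(t) = 6·t^2 - 4·t + 5. En substituant t = 2: v(2) = 21.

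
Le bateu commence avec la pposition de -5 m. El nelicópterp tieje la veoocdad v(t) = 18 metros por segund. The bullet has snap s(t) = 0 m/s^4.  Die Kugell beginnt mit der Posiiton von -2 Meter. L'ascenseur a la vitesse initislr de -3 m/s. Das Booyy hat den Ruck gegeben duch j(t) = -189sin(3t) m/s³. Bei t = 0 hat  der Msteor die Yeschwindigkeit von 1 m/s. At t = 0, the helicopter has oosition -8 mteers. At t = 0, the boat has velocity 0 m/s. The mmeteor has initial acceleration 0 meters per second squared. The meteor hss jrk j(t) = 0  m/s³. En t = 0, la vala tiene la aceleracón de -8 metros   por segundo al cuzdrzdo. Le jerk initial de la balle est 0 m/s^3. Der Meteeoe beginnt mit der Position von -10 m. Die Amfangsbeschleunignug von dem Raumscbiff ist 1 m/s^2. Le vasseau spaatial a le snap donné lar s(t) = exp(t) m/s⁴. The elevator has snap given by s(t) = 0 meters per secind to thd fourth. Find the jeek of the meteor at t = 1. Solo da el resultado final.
The answer is 0.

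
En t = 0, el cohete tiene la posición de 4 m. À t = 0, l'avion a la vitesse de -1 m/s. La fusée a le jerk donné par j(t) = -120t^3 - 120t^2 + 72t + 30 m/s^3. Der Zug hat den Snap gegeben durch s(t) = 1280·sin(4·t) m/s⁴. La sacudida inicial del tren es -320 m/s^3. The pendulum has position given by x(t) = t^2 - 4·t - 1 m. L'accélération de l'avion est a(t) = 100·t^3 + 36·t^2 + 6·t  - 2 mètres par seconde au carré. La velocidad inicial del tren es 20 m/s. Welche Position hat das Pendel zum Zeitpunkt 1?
Aus der Gleichung für die Position x(t) = t^2 - 4·t - 1, setzen wir t = 1 ein und erhalten x = -4.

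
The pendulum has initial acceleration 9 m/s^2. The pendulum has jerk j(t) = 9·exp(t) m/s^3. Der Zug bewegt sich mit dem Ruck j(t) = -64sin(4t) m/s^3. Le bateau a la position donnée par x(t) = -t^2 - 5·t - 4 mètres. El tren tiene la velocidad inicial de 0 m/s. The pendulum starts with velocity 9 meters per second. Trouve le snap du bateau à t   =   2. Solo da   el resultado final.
À t = 2, s = 0.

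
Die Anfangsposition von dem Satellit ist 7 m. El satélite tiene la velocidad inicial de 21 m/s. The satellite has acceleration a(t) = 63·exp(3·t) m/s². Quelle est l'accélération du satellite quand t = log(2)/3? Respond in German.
Wir haben die Beschleunigung a(t) = 63·exp(3·t). Durch Einsetzen von t = log(2)/3: a(log(2)/3) = 126.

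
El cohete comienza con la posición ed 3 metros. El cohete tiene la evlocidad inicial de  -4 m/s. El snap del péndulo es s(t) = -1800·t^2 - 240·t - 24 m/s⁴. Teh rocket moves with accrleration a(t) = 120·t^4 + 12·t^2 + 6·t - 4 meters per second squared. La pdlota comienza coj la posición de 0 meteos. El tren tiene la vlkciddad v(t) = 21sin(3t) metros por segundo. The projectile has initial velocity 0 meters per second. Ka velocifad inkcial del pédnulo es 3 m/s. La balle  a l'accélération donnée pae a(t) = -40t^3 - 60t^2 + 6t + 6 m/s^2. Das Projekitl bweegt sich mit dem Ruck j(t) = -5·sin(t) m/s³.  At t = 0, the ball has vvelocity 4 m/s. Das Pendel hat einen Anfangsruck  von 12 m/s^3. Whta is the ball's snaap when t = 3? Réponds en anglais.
To solve this, we need to take 2 derivatives of our acceleration equation a(t) = -40·t^3 - 60·t^2 + 6·t + 6. Differentiating acceleration, we get jerk: j(t) = -120·t^2 - 120·t + 6. The derivative of jerk gives snap: s(t) = -240·t - 120. Using s(t) = -240·t - 120 and substituting t = 3, we find s = -840.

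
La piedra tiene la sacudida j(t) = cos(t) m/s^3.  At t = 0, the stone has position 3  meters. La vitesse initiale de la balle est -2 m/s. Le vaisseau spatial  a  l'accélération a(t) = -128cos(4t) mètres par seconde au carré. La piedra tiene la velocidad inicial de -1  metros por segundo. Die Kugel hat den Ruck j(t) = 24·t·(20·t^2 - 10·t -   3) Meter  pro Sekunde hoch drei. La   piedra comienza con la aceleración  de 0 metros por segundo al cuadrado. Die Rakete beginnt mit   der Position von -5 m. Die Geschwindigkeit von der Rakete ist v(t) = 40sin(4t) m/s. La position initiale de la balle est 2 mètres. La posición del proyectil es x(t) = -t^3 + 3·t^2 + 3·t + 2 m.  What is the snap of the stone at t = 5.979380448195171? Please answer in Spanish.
Debemos derivar nuestra ecuación de la sacudida j(t) = cos(t) 1 vez. Derivando la sacudida, obtenemos el snap: s(t) = -sin(t). De la ecuación del snap s(t) = -sin(t), sustituimos t = 5.979380448195171 para obtener s = 0.299152979401381.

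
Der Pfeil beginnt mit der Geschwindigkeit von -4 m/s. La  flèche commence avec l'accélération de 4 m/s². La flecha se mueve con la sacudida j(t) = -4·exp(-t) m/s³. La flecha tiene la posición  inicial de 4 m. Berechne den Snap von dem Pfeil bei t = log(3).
Ausgehend von dem Ruck j(t) = -4·exp(-t), nehmen wir 1 Ableitung. Die Ableitung von dem Ruck ergibt den Snap: s(t) = 4·exp(-t). Mit s(t) = 4·exp(-t) und Einsetzen von t = log(3), finden wir s = 4/3.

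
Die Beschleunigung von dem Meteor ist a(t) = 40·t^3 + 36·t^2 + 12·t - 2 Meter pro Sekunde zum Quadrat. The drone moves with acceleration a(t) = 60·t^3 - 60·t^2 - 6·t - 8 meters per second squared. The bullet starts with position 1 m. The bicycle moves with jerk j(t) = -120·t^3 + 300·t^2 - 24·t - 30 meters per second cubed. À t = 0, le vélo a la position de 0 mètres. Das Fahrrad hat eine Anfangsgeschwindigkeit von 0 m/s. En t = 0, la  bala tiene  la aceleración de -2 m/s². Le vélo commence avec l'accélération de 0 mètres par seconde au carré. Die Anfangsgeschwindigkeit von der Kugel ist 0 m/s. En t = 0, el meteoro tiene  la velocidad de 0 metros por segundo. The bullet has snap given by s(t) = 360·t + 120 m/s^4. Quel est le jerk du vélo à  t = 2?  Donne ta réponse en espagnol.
Tenemos la sacudida j(t) = -120·t^3 + 300·t^2 - 24·t - 30. Sustituyendo t = 2: j(2) = 162.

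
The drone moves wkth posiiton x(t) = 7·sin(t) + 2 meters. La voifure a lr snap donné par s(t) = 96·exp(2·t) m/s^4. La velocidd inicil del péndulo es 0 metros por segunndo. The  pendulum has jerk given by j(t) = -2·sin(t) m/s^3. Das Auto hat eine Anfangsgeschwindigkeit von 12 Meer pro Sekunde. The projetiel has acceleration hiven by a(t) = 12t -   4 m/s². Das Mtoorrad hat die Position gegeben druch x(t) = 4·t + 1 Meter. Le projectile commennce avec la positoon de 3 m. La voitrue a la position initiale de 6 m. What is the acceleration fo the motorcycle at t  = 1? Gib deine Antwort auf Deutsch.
Ausgehend von der Position x(t) = 4·t + 1, nehmen wir 2 Ableitungen. Die Ableitung von der Position ergibt die Geschwindigkeit: v(t) = 4. Durch Ableiten von der Geschwindigkeit erhalten wir die Beschleunigung: a(t) = 0. Wir haben die Beschleunigung a(t) = 0. Durch Einsetzen von t = 1: a(1) = 0.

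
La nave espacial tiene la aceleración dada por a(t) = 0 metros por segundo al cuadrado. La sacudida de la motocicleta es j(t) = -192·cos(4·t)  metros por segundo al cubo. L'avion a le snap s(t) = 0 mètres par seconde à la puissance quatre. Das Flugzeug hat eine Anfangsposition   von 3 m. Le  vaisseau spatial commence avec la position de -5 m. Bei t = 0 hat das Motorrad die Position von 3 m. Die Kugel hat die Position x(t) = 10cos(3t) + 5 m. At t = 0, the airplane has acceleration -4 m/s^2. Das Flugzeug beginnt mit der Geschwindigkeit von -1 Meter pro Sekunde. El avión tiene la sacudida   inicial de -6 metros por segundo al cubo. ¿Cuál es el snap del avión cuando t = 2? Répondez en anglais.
From the given snap equation s(t) = 0, we substitute t = 2 to get s = 0.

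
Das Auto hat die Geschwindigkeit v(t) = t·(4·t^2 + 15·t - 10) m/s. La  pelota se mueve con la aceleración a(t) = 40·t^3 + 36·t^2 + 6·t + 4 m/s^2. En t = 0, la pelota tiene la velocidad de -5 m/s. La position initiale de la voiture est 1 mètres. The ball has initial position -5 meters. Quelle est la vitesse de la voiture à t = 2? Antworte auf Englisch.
From the given velocity equation v(t) = t·(4·t^2 + 15·t - 10), we substitute t = 2 to get v = 72.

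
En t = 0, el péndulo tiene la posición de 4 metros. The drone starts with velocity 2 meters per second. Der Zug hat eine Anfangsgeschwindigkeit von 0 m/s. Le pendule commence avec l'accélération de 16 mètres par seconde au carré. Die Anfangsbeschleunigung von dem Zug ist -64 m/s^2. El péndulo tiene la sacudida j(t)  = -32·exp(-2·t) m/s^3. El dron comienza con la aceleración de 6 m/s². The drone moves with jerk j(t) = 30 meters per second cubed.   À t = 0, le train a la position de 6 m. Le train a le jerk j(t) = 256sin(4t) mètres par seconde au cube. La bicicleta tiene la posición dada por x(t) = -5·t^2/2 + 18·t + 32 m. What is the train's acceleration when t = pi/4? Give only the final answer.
The answer is 64.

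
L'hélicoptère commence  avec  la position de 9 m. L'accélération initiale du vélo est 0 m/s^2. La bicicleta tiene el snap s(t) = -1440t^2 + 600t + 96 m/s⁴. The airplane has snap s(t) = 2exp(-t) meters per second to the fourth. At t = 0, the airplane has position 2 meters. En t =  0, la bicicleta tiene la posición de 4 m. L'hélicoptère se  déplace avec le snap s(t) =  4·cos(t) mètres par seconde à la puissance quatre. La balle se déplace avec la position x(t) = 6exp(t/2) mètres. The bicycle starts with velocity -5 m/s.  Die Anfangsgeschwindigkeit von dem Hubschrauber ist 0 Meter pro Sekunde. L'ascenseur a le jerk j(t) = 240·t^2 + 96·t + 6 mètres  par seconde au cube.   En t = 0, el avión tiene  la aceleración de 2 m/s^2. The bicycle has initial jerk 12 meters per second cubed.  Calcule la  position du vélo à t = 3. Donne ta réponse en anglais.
Starting from snap s(t) = -1440·t^2 + 600·t + 96, we take 4 antiderivatives. Integrating snap and using the initial condition j(0) = 12, we get j(t) = -480·t^3 + 300·t^2 + 96·t + 12. Taking ∫j(t)dt and applying a(0) = 0, we find a(t) = 4·t·(-30·t^3 + 25·t^2 + 12·t + 3). Finding the antiderivative of a(t) and using v(0) = -5: v(t) = -24·t^5 + 25·t^4 + 16·t^3 + 6·t^2 - 5. Finding the antiderivative of v(t) and using x(0) = 4: x(t) = -4·t^6 + 5·t^5 + 4·t^4 + 2·t^3 - 5·t + 4. From the given position equation x(t) = -4·t^6 + 5·t^5 + 4·t^4 + 2·t^3 - 5·t + 4, we substitute t = 3 to get x = -1334.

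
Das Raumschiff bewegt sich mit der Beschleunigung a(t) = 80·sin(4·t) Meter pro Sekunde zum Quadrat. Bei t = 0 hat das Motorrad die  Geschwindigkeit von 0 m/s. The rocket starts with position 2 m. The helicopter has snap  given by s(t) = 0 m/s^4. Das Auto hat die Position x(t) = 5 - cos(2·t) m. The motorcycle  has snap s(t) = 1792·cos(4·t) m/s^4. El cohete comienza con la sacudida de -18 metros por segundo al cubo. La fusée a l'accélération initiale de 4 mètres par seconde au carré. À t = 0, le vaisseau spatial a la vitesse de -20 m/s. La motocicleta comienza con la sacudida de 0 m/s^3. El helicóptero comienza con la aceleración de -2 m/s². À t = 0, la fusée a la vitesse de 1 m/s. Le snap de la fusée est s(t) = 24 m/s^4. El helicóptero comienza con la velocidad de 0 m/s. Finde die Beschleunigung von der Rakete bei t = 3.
Wir müssen unsere Gleichung für den Snap s(t) = 24 2-mal integrieren. Durch Integration von dem Snap und Verwendung der Anfangsbedingung j(0) = -18, erhalten wir j(t) = 24·t - 18. Das Integral von dem Ruck, mit a(0) = 4, ergibt die Beschleunigung: a(t) = 12·t^2 - 18·t + 4. Mit a(t) = 12·t^2 - 18·t + 4 und Einsetzen von t = 3, finden wir a = 58.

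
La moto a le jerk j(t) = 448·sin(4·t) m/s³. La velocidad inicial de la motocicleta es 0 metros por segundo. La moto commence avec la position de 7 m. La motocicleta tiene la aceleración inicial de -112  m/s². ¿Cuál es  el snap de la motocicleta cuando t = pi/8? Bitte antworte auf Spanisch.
Partiendo de la sacudida j(t) = 448·sin(4·t), tomamos 1 derivada. La derivada de la sacudida da el snap: s(t) = 1792·cos(4·t). Usando s(t) = 1792·cos(4·t) y sustituyendo t = pi/8, encontramos s = 0.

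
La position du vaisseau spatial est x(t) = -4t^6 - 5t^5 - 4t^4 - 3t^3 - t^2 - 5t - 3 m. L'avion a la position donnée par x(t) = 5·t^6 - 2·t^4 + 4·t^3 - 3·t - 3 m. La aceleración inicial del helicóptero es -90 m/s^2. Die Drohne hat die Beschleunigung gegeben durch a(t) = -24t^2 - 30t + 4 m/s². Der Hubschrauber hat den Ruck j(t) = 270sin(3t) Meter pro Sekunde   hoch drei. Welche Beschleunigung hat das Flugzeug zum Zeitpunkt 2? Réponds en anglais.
We must differentiate our position equation x(t) = 5·t^6 - 2·t^4 + 4·t^3 - 3·t - 3 2 times. The derivative of position gives velocity: v(t) = 30·t^5 - 8·t^3 + 12·t^2 - 3. Taking d/dt of v(t), we find a(t) = 150·t^4 - 24·t^2 + 24·t. Using a(t) = 150·t^4 - 24·t^2 + 24·t and substituting t = 2, we find a = 2352.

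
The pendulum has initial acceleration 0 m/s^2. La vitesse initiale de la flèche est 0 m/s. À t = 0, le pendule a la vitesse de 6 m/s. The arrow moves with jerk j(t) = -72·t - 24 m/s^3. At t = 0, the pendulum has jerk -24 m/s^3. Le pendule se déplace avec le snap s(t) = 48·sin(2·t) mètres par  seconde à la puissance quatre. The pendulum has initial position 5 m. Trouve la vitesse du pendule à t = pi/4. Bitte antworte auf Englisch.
To find the answer, we compute 3 integrals of s(t) = 48·sin(2·t). Integrating snap and using the initial condition j(0) = -24, we get j(t) = -24·cos(2·t). The integral of jerk, with a(0) = 0, gives acceleration: a(t) = -12·sin(2·t). Integrating acceleration and using the initial condition v(0) = 6, we get v(t) = 6·cos(2·t). Using v(t) = 6·cos(2·t) and substituting t = pi/4, we find v = 0.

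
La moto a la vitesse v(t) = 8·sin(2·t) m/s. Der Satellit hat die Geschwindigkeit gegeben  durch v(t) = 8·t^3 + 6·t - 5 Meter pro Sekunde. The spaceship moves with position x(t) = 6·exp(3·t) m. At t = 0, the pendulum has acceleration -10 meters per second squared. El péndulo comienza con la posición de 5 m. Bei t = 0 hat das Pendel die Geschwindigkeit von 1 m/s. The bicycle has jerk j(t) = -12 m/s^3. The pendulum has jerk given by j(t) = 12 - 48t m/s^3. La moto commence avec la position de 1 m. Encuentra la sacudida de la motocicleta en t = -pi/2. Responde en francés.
Nous devons dériver notre équation de la vitesse v(t) = 8·sin(2·t) 2 fois. En dérivant la vitesse, nous obtenons l'accélération: a(t) = 16·cos(2·t). En prenant d/dt de a(t), nous trouvons j(t) = -32·sin(2·t). En utilisant j(t) = -32·sin(2·t) et en substituant t = -pi/2, nous trouvons j = 0.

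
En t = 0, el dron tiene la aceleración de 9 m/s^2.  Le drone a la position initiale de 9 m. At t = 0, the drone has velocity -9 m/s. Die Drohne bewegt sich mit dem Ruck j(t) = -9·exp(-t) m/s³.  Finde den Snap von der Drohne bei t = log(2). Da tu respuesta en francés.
En partant du jerk j(t) = -9·exp(-t), nous prenons 1 dérivée. En prenant d/dt de j(t), nous trouvons s(t) = 9·exp(-t). En utilisant s(t) = 9·exp(-t) et en substituant t = log(2), nous trouvons s = 9/2.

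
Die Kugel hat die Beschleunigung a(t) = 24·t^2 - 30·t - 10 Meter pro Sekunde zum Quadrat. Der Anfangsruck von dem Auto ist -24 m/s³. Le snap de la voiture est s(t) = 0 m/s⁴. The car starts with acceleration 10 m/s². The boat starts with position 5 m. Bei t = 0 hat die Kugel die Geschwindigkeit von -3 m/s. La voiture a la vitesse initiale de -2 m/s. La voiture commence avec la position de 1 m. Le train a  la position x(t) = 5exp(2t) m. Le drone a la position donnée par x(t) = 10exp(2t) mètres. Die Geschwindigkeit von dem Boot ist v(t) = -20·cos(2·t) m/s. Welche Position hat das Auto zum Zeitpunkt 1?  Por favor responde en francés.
Nous devons intégrer notre équation du snap s(t) = 0 4 fois. La primitive du snap, avec j(0) = -24, donne le jerk: j(t) = -24. En prenant ∫j(t)dt et en appliquant a(0) = 10, nous trouvons a(t) = 10 - 24·t. En prenant ∫a(t)dt et en appliquant v(0) = -2, nous trouvons v(t) = -12·t^2 + 10·t - 2. L'intégrale de la vitesse est la position. En utilisant x(0) = 1, nous obtenons x(t) = -4·t^3 + 5·t^2 - 2·t + 1. De l'équation de la position x(t) = -4·t^3 + 5·t^2 - 2·t + 1, nous substituons t = 1 pour obtenir x = 0.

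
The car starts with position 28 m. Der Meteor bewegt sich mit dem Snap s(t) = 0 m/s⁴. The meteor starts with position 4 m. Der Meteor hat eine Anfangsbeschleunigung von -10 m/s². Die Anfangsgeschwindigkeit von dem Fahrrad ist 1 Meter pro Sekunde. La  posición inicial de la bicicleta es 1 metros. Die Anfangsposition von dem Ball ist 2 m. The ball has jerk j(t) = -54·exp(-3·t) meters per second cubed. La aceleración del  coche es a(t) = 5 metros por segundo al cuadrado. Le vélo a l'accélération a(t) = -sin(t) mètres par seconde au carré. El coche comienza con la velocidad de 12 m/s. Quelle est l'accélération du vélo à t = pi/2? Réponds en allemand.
Mit a(t) = -sin(t) und Einsetzen von t = pi/2, finden wir a = -1.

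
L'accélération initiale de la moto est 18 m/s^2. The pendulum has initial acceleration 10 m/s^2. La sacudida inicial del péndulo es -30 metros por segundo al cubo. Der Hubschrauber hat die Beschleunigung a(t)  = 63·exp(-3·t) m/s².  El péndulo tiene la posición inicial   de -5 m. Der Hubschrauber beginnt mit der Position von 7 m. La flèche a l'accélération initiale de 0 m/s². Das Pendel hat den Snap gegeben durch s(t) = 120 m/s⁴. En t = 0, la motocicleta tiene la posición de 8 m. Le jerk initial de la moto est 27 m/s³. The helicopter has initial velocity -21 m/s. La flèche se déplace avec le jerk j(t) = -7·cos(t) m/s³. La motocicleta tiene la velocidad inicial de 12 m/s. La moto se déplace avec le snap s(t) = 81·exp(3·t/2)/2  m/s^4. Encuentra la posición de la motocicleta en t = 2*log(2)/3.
Para resolver esto, necesitamos tomar 4 integrales de nuestra ecuación del snap s(t) = 81·exp(3·t/2)/2. La integral del snap es la sacudida. Usando j(0) = 27, obtenemos j(t) = 27·exp(3·t/2). La integral de la sacudida es la aceleración. Usando a(0) = 18, obtenemos a(t) = 18·exp(3·t/2). La integral de la aceleración es la velocidad. Usando v(0) = 12, obtenemos v(t) = 12·exp(3·t/2). La integral de la velocidad es la posición. Usando x(0) = 8, obtenemos x(t) = 8·exp(3·t/2). De la ecuación de la posición x(t) = 8·exp(3·t/2), sustituimos t = 2*log(2)/3 para obtener x = 16.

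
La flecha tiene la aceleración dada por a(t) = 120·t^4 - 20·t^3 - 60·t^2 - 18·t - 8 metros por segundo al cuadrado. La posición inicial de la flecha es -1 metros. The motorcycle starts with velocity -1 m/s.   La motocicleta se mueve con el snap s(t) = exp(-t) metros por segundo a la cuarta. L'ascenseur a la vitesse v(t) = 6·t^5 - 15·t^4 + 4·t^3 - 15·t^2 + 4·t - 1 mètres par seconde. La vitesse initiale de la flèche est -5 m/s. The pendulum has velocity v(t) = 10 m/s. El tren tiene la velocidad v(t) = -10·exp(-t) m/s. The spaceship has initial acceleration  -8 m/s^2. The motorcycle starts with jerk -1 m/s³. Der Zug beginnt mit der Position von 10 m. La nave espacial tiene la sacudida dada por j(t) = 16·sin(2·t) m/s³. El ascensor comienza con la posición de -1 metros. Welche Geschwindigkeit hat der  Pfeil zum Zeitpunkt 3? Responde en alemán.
Wir müssen unsere Gleichung für die Beschleunigung a(t) = 120·t^4 - 20·t^3 - 60·t^2 - 18·t - 8 1-mal integrieren. Das Integral von der Beschleunigung, mit v(0) = -5, ergibt die Geschwindigkeit: v(t) = 24·t^5 - 5·t^4 - 20·t^3 - 9·t^2 - 8·t - 5. Wir haben die Geschwindigkeit v(t) = 24·t^5 - 5·t^4 - 20·t^3 - 9·t^2 - 8·t - 5. Durch Einsetzen von t = 3: v(3) = 4777.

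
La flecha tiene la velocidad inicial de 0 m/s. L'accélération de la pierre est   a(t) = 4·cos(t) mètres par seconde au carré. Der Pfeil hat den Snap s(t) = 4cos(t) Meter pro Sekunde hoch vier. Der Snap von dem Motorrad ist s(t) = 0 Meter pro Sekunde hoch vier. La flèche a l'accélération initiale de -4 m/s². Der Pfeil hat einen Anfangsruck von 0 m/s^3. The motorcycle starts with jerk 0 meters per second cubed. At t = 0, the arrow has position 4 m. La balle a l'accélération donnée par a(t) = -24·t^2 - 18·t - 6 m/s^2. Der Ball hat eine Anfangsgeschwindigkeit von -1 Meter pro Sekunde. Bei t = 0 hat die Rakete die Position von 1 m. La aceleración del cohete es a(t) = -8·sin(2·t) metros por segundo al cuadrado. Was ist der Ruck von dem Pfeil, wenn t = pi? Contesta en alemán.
Um dies zu lösen, müssen wir 1 Integral unserer Gleichung für den Snap s(t) = 4·cos(t) finden. Die Stammfunktion von dem Snap, mit j(0) = 0, ergibt den Ruck: j(t) = 4·sin(t). Wir haben den Ruck j(t) = 4·sin(t). Durch Einsetzen von t = pi: j(pi) = 0.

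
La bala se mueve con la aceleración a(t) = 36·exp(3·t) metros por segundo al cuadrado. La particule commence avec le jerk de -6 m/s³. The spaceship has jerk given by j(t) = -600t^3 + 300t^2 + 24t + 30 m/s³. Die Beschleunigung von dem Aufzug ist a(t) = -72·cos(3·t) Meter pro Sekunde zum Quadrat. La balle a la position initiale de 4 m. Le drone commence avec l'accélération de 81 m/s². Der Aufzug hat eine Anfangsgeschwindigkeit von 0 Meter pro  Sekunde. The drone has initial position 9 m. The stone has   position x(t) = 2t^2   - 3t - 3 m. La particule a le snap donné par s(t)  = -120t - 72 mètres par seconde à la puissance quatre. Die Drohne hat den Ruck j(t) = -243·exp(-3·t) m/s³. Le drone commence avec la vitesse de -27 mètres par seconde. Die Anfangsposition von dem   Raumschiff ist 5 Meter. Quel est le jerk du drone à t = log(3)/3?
De l'équation du jerk j(t) = -243·exp(-3·t), nous substituons t = log(3)/3 pour obtenir j = -81.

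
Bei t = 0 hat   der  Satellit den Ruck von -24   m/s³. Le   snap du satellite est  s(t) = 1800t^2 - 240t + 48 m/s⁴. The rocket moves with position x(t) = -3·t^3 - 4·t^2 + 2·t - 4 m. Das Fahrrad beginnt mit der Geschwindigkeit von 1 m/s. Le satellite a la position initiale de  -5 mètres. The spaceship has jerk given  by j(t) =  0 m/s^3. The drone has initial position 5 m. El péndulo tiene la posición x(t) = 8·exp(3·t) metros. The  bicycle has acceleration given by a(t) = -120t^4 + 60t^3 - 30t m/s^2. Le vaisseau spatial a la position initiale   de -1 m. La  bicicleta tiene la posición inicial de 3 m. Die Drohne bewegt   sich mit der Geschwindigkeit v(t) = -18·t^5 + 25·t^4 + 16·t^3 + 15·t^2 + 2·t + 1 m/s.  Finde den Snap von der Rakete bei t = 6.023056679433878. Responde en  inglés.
We must differentiate our position equation x(t) = -3·t^3 - 4·t^2 + 2·t - 4 4 times. The derivative of position gives velocity: v(t) = -9·t^2 - 8·t + 2. Taking d/dt of v(t), we find a(t) = -18·t - 8. The derivative of acceleration gives jerk: j(t) = -18. Taking d/dt of j(t), we find s(t) = 0. Using s(t) = 0 and substituting t = 6.023056679433878, we find s = 0.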